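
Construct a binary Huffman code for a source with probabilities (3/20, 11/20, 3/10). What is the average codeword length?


Huffman construction (repeatedly merge the two least-probable nodes; each merge adds 1 bit to every symbol beneath it): 3/20 + 3/10 = 9/20; 9/20 + 11/20 = 1. Resulting codeword lengths (in the order the probabilities were given): (2, 1, 2). L_avg = sum(p_i * l_i) = 3/20*2 + 11/20*1 + 3/10*2 = 29/20 = 1.45

1.45 bits


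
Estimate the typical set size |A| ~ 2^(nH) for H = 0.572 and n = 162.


log2|A_typical| = nH = 162 * 0.572 = 92.664, so |A_typical| ~ 2^92.664 = 7.846e+27

7.846e+27


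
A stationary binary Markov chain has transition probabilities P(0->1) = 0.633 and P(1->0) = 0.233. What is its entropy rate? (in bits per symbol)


Stationary distribution: pi_0 = p10/(p01+p10) = 0.2691, pi_1 = 0.7309. Entropy rate H' = pi_0*H(p01) + pi_1*H(p10) = 0.2691*0.9483 + 0.7309*0.7832 = 0.8276

0.8276 bits/symbol


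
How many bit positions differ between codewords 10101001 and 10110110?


Count differing positions: . . . ^ ^ ^ ^ ^ = 5 differences

5


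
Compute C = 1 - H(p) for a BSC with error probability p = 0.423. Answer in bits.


H(p) = -p*log2(p) - (1-p)*log2(1-p) = -0.423*log2(0.423) - 0.577*log2(0.577) = 0.525057 + 0.457767 = 0.9828. C = 1 - H(p) = 1 - 0.9828 = 0.0172

0.0172 bits


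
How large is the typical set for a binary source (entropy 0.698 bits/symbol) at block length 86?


log2|A_typical| = nH = 86 * 0.698 = 60.028, so |A_typical| ~ 2^60.028 = 1.176e+18

1.176e+18


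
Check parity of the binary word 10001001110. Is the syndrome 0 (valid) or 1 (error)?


Syndrome = XOR of all bits = 1 XOR 0 XOR 0 XOR 0 XOR 1 XOR 0 XOR 0 XOR 1 XOR 1 XOR 1 XOR 0 = 1

1


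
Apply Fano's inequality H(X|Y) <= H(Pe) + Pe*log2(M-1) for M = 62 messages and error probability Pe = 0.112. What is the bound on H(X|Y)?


H(Pe) = -Pe*log2(Pe) - (1-Pe)*log2(1-Pe) = -0.112*log2(0.112) - 0.888*log2(0.888) = 0.353744 + 0.152175 = 0.5059. Pe*log2(M-1) = 0.112*log2(61) = 0.664243. Bound = H(Pe) + Pe*log2(M-1) = 0.353744 + 0.152175 + 0.664243 = 1.1702

1.1702 bits


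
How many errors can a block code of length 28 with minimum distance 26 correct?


Correction capability = floor((d-1)/2) = floor((26-1)/2) = 12

12 errors


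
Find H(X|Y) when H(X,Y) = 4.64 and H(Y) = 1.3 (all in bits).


H(X|Y) = H(X,Y) - H(Y) = 4.64 - 1.3 = 3.34

3.34 bits


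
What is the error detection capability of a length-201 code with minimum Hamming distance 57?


Detection capability = d_min - 1 = 57 - 1 = 56

56 errors


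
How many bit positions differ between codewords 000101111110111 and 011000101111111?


Count differing positions: . ^ ^ ^ . ^ . ^ . . . ^ . . . = 6 differences

6


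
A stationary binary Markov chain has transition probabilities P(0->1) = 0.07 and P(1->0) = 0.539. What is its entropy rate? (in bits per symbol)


Stationary distribution: pi_0 = p10/(p01+p10) = 0.8851, pi_1 = 0.1149. Entropy rate H' = pi_0*H(p01) + pi_1*H(p10) = 0.8851*0.3659 + 0.1149*0.9956 = 0.4383

0.4383 bits/symbol


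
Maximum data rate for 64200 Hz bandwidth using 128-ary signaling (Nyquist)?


Rate = 2 * B * log2(M) = 2 * 64200 * 7.0 = 898800.0

898800.0 bps


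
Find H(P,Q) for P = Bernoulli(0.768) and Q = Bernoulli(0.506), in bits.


H(P,Q) = -p*log2(q) - (1-p)*log2(1-q). -0.768*log2(0.506) = 0.754783; -0.232*log2(0.494) = 0.236041. H(P,Q) = 0.754783 + 0.236041 = 0.9908

0.9908 bits


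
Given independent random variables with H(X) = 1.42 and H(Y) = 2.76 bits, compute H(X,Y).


For independent variables, H(X,Y) = H(X) + H(Y) = 1.42 + 2.76 = 4.18

4.18 bits


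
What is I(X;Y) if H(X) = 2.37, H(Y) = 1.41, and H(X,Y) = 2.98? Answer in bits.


I(X;Y) = H(X) + H(Y) - H(X,Y) = 2.37 + 1.41 - 2.98 = 0.8

0.8 bits


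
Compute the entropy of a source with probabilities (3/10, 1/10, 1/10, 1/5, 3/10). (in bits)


H = -sum(p_i * log2(p_i)). Terms: -(3/10)*log2(3/10) = 0.521090; -(1/10)*log2(1/10) = 0.332193; -(1/10)*log2(1/10) = 0.332193; -(1/5)*log2(1/5) = 0.464386; -(3/10)*log2(3/10) = 0.521090. H = 0.521090 + 0.332193 + 0.332193 + 0.464386 + 0.521090 = 2.171

2.171 bits


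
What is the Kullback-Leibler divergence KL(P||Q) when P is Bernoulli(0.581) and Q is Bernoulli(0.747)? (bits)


KL = p*log2(p/q) + (1-p)*log2((1-p)/(1-q)) = 0.581*log2(0.581/0.747) + 0.419*log2(0.419/0.253) = 0.0943

0.0943 bits


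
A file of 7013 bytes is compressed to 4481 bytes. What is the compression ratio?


Ratio = original / compressed = 7013 / 4481 = 1.5651

1.5651


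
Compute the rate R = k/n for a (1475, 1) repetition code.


Rate = k/n = 1/1475

1/1475


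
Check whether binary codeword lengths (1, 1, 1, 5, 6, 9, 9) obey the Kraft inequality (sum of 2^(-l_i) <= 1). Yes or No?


Kraft sum = sum(2^(-l_i)) = 1.5508, need <= 1. Result: violated (a binary prefix-free code with these lengths cannot exist)

No


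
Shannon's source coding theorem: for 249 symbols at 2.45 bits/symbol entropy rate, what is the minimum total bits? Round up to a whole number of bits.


Minimum bits >= n * H = 249 * 2.45 = 610.05, rounded up to a whole number of bits = 611

611 bits


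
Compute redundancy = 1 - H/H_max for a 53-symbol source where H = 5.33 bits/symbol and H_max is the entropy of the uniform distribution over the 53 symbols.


H_max = log2(K) = log2(53) = 5.7279 bits/symbol. Redundancy = 1 - H/H_max = 1 - 5.33/5.7279 = 1 - 0.9305 = 0.0695

0.0695


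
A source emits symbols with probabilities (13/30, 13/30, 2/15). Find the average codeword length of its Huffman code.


Huffman construction (repeatedly merge the two least-probable nodes; each merge adds 1 bit to every symbol beneath it): 2/15 + 13/30 = 17/30; 13/30 + 17/30 = 1. Resulting codeword lengths (in the order the probabilities were given): (2, 1, 2). L_avg = sum(p_i * l_i) = 13/30*2 + 13/30*1 + 2/15*2 = 47/30 = 1.5667

1.5667 bits


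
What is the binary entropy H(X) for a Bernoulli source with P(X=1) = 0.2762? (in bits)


H = -p*log2(p) - (1-p)*log2(1-p). -0.2762*log2(0.2762) = 0.512687; -0.7238*log2(0.7238) = 0.337535. H = 0.512687 + 0.337535 = 0.8502

0.8502 bits


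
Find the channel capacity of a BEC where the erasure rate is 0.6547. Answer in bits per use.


C = 1 - epsilon = 1 - 0.6547 = 0.3453

0.3453 bits


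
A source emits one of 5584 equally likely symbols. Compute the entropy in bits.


H = log2(n) = log2(5584) = 12.4471

12.4471 bits


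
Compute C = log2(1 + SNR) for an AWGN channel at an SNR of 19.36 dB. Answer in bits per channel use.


SNR_linear = 10^(19.36/10) = 86.2979; C = log2(1 + SNR_linear) = log2(1 + 86.2979) = 6.4479

6.4479 bits/channel use


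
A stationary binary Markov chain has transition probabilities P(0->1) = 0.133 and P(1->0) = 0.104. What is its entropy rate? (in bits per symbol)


Stationary distribution: pi_0 = p10/(p01+p10) = 0.4388, pi_1 = 0.5612. Entropy rate H' = pi_0*H(p01) + pi_1*H(p10) = 0.4388*0.5656 + 0.5612*0.4815 = 0.5184

0.5184 bits/symbol


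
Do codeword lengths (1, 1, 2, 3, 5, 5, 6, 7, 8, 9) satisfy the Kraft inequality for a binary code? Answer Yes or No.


Kraft sum = sum(2^(-l_i)) = 1.4668, need <= 1. Result: violated (a binary prefix-free code with these lengths cannot exist)

No


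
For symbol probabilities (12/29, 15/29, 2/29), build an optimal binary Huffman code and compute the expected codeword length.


Huffman construction (repeatedly merge the two least-probable nodes; each merge adds 1 bit to every symbol beneath it): 2/29 + 12/29 = 14/29; 14/29 + 15/29 = 1. Resulting codeword lengths (in the order the probabilities were given): (2, 1, 2). L_avg = sum(p_i * l_i) = 12/29*2 + 15/29*1 + 2/29*2 = 43/29 = 1.4828

1.4828 bits


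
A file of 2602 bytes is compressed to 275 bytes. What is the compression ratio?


Ratio = original / compressed = 2602 / 275 = 9.4618

9.4618


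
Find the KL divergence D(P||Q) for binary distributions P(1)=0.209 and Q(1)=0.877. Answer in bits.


KL = p*log2(p/q) + (1-p)*log2((1-p)/(1-q)) = 0.209*log2(0.209/0.877) + 0.791*log2(0.791/0.123) = 1.6914

1.6914 bits


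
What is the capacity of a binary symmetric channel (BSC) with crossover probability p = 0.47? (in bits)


H(p) = -p*log2(p) - (1-p)*log2(1-p) = -0.47*log2(0.47) - 0.53*log2(0.53) = 0.511956 + 0.485446 = 0.9974. C = 1 - H(p) = 1 - 0.9974 = 0.0026

0.0026 bits


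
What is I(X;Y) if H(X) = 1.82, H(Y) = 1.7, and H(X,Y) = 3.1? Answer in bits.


I(X;Y) = H(X) + H(Y) - H(X,Y) = 1.82 + 1.7 - 3.1 = 0.42

0.42 bits


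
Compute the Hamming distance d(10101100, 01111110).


Count differing positions: ^ ^ . ^ . . ^ . = 4 differences

4


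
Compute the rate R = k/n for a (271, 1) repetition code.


Rate = k/n = 1/271

1/271


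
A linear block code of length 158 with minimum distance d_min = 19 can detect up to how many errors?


Detection capability = d_min - 1 = 19 - 1 = 18

18 errors


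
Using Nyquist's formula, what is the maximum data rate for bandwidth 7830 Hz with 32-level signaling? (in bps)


Rate = 2 * B * log2(M) = 2 * 7830 * 5.0 = 78300.0

78300.0 bps


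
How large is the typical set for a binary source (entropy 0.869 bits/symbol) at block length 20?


log2|A_typical| = nH = 20 * 0.869 = 17.38, so |A_typical| ~ 2^17.38 = 1.706e+05

1.706e+05


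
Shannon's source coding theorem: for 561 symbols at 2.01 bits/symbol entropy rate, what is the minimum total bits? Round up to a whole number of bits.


Minimum bits >= n * H = 561 * 2.01 = 1127.61, rounded up to a whole number of bits = 1128

1128 bits


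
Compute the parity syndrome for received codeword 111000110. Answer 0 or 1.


Syndrome = XOR of all bits = 1 XOR 1 XOR 1 XOR 0 XOR 0 XOR 0 XOR 1 XOR 1 XOR 0 = 1

1


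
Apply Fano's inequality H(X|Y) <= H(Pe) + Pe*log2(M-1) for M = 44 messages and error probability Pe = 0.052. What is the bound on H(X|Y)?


H(Pe) = -Pe*log2(Pe) - (1-Pe)*log2(1-Pe) = -0.052*log2(0.052) - 0.948*log2(0.948) = 0.221798 + 0.073035 = 0.2948. Pe*log2(M-1) = 0.052*log2(43) = 0.282166. Bound = H(Pe) + Pe*log2(M-1) = 0.221798 + 0.073035 + 0.282166 = 0.577

0.577 bits


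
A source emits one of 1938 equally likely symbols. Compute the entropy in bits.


H = log2(n) = log2(1938) = 10.9204

10.9204 bits


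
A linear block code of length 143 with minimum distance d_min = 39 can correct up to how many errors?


Correction capability = floor((d-1)/2) = floor((39-1)/2) = 19

19 errors


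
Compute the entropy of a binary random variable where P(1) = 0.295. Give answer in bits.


H = -p*log2(p) - (1-p)*log2(1-p). -0.295*log2(0.295) = 0.519558; -0.705*log2(0.705) = 0.355535. H = 0.519558 + 0.355535 = 0.8751

0.8751 bits


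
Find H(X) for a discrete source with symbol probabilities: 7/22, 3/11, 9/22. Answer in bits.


H = -sum(p_i * log2(p_i)). Terms: -(7/22)*log2(7/22) = 0.525661; -(3/11)*log2(3/11) = 0.511219; -(9/22)*log2(9/22) = 0.527525. H = 0.525661 + 0.511219 + 0.527525 = 1.5644

1.5644 bits


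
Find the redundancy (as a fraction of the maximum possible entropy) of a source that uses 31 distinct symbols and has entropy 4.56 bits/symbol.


H_max = log2(K) = log2(31) = 4.9542 bits/symbol. Redundancy = 1 - H/H_max = 1 - 4.56/4.9542 = 1 - 0.9204 = 0.0796

0.0796


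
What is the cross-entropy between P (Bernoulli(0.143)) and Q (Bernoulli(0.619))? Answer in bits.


H(P,Q) = -p*log2(q) - (1-p)*log2(1-q). -0.143*log2(0.619) = 0.098954; -0.857*log2(0.381) = 1.193061. H(P,Q) = 0.098954 + 1.193061 = 1.292

1.292 bits


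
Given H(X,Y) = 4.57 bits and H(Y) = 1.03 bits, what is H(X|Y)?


H(X|Y) = H(X,Y) - H(Y) = 4.57 - 1.03 = 3.54

3.54 bits


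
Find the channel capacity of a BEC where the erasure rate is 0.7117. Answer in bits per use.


C = 1 - epsilon = 1 - 0.7117 = 0.2883

0.2883 bits


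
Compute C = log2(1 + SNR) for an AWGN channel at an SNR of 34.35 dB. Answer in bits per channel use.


SNR_linear = 10^(34.35/10) = 2722.7013; C = log2(1 + SNR_linear) = log2(1 + 2722.7013) = 11.4114

11.4114 bits/channel use


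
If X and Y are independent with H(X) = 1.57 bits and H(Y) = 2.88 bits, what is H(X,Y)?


For independent variables, H(X,Y) = H(X) + H(Y) = 1.57 + 2.88 = 4.45

4.45 bits


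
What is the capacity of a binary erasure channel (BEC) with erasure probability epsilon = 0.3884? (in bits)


C = 1 - epsilon = 1 - 0.3884 = 0.6116

0.6116 bits


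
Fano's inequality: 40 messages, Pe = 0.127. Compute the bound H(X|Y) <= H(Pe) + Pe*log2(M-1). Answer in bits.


H(Pe) = -Pe*log2(Pe) - (1-Pe)*log2(1-Pe) = -0.127*log2(0.127) - 0.873*log2(0.873) = 0.378092 + 0.171061 = 0.5492. Pe*log2(M-1) = 0.127*log2(39) = 0.671246. Bound = H(Pe) + Pe*log2(M-1) = 0.378092 + 0.171061 + 0.671246 = 1.2204

1.2204 bits


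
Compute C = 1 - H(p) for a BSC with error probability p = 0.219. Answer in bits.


H(p) = -p*log2(p) - (1-p)*log2(1-p) = -0.219*log2(0.219) - 0.781*log2(0.781) = 0.479828 + 0.278509 = 0.7583. C = 1 - H(p) = 1 - 0.7583 = 0.2417

0.2417 bits


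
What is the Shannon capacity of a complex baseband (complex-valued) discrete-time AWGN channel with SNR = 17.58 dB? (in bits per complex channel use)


SNR_linear = 10^(17.58/10) = 57.2796; C = log2(1 + SNR_linear) = log2(1 + 57.2796) = 5.8649

5.8649 bits/channel use


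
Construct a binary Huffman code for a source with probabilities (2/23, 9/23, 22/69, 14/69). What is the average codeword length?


Huffman construction (repeatedly merge the two least-probable nodes; each merge adds 1 bit to every symbol beneath it): 2/23 + 14/69 = 20/69; 20/69 + 22/69 = 14/23; 9/23 + 14/23 = 1. Resulting codeword lengths (in the order the probabilities were given): (3, 1, 2, 3). L_avg = sum(p_i * l_i) = 2/23*3 + 9/23*1 + 22/69*2 + 14/69*3 = 131/69 = 1.8986

1.8986 bits


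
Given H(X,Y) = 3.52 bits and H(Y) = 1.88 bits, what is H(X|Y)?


H(X|Y) = H(X,Y) - H(Y) = 3.52 - 1.88 = 1.64

1.64 bits


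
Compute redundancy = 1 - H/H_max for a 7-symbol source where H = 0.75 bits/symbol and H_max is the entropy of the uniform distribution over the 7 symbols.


H_max = log2(K) = log2(7) = 2.8074 bits/symbol. Redundancy = 1 - H/H_max = 1 - 0.75/2.8074 = 1 - 0.2672 = 0.7328

0.7328


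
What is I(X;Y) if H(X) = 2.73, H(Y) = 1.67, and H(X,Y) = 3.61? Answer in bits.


I(X;Y) = H(X) + H(Y) - H(X,Y) = 2.73 + 1.67 - 3.61 = 0.79

0.79 bits


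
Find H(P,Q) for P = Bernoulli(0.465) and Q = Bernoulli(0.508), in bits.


H(P,Q) = -p*log2(q) - (1-p)*log2(1-q). -0.465*log2(0.508) = 0.454351; -0.535*log2(0.492) = 0.547449. H(P,Q) = 0.454351 + 0.547449 = 1.0018

1.0018 bits


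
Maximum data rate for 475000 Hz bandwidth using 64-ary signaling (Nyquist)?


Rate = 2 * B * log2(M) = 2 * 475000 * 6.0 = 5700000.0

5700000.0 bps


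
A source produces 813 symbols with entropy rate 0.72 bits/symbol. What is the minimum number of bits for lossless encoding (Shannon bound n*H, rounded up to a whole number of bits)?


Minimum bits >= n * H = 813 * 0.72 = 585.36, rounded up to a whole number of bits = 586

586 bits


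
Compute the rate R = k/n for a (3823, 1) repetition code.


Rate = k/n = 1/3823

1/3823


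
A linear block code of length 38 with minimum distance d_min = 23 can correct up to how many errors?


Correction capability = floor((d-1)/2) = floor((23-1)/2) = 11

11 errors


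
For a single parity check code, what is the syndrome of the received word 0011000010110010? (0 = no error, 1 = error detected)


Syndrome = XOR of all bits = 0 XOR 0 XOR 1 XOR 1 XOR 0 XOR 0 XOR 0 XOR 0 XOR 1 XOR 0 XOR 1 XOR 1 XOR 0 XOR 0 XOR 1 XOR 0 = 0

0


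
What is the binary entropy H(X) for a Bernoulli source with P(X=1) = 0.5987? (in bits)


H = -p*log2(p) - (1-p)*log2(1-p). -0.5987*log2(0.5987) = 0.443095; -0.4013*log2(0.4013) = 0.528611. H = 0.443095 + 0.528611 = 0.9717

0.9717 bits


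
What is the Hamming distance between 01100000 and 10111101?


Count differing positions: ^ ^ . ^ ^ ^ . ^ = 6 differences

6


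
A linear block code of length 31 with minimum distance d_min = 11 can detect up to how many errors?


Detection capability = d_min - 1 = 11 - 1 = 10

10 errors


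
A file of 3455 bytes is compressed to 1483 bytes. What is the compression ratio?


Ratio = original / compressed = 3455 / 1483 = 2.3297

2.3297


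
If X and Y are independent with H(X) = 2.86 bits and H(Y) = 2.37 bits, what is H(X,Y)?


For independent variables, H(X,Y) = H(X) + H(Y) = 2.86 + 2.37 = 5.23

5.23 bits


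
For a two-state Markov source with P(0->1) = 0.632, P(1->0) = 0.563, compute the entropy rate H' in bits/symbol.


Stationary distribution: pi_0 = p10/(p01+p10) = 0.4711, pi_1 = 0.5289. Entropy rate H' = pi_0*H(p01) + pi_1*H(p10) = 0.4711*0.9491 + 0.5289*0.9885 = 0.97

0.97 bits/symbol


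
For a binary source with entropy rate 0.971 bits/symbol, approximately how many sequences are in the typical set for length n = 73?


log2|A_typical| = nH = 73 * 0.971 = 70.883, so |A_typical| ~ 2^70.883 = 2.177e+21

2.177e+21


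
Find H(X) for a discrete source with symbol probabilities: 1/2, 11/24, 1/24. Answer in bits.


H = -sum(p_i * log2(p_i)). Terms: -(1/2)*log2(1/2) = 0.500000; -(11/24)*log2(11/24) = 0.515868; -(1/24)*log2(1/24) = 0.191040. H = 0.500000 + 0.515868 + 0.191040 = 1.2069

1.2069 bits


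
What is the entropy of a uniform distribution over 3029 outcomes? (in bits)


H = log2(n) = log2(3029) = 11.5646

11.5646 bits


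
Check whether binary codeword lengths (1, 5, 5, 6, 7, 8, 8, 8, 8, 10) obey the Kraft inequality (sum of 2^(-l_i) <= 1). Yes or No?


Kraft sum = sum(2^(-l_i)) = 0.6025, need <= 1. Result: satisfied (a binary prefix-free code with these lengths exists)

Yes


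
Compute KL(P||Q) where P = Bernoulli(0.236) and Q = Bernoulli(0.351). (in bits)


KL = p*log2(p/q) + (1-p)*log2((1-p)/(1-q)) = 0.236*log2(0.236/0.351) + 0.764*log2(0.764/0.649) = 0.0447

0.0447 bits


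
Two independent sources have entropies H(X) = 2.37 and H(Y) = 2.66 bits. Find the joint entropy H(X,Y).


For independent variables, H(X,Y) = H(X) + H(Y) = 2.37 + 2.66 = 5.03

5.03 bits


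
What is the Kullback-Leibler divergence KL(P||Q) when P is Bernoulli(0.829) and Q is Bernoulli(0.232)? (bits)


KL = p*log2(p/q) + (1-p)*log2((1-p)/(1-q)) = 0.829*log2(0.829/0.232) + 0.171*log2(0.171/0.768) = 1.1525

1.1525 bits


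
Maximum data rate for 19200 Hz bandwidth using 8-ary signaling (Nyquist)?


Rate = 2 * B * log2(M) = 2 * 19200 * 3.0 = 115200.0

115200.0 bps


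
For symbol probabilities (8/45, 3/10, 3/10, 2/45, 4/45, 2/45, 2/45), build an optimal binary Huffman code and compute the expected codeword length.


Huffman construction (repeatedly merge the two least-probable nodes; each merge adds 1 bit to every symbol beneath it): 2/45 + 2/45 = 4/45; 2/45 + 4/45 = 2/15; 4/45 + 2/15 = 2/9; 8/45 + 2/9 = 2/5; 3/10 + 3/10 = 3/5; 2/5 + 3/5 = 1. Resulting codeword lengths (in the order the probabilities were given): (2, 2, 2, 4, 4, 4, 4). L_avg = sum(p_i * l_i) = 8/45*2 + 3/10*2 + 3/10*2 + 2/45*4 + 4/45*4 + 2/45*4 + 2/45*4 = 22/9 = 2.4444

2.4444 bits


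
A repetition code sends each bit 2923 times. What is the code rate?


Rate = k/n = 1/2923

1/2923


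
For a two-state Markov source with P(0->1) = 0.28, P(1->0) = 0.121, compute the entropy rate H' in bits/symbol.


Stationary distribution: pi_0 = p10/(p01+p10) = 0.3017, pi_1 = 0.6983. Entropy rate H' = pi_0*H(p01) + pi_1*H(p10) = 0.3017*0.8555 + 0.6983*0.5322 = 0.6298

0.6298 bits/symbol


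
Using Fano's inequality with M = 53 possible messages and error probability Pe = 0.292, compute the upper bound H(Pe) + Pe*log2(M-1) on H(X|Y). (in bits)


H(Pe) = -Pe*log2(Pe) - (1-Pe)*log2(1-Pe) = -0.292*log2(0.292) - 0.708*log2(0.708) = 0.518580 + 0.352711 = 0.8713. Pe*log2(M-1) = 0.292*log2(52) = 1.664528. Bound = H(Pe) + Pe*log2(M-1) = 0.518580 + 0.352711 + 1.664528 = 2.5358

2.5358 bits


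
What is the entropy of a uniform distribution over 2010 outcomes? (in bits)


H = log2(n) = log2(2010) = 10.973

10.973 bits


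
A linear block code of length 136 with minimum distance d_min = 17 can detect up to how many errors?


Detection capability = d_min - 1 = 17 - 1 = 16

16 errors


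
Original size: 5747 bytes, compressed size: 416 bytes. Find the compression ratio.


Ratio = original / compressed = 5747 / 416 = 13.8149

13.8149


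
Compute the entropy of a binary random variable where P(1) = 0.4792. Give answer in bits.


H = -p*log2(p) - (1-p)*log2(1-p). -0.4792*log2(0.4792) = 0.508575; -0.5208*log2(0.5208) = 0.490176. H = 0.508575 + 0.490176 = 0.9988

0.9988 bits


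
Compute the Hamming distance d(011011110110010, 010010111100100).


Count differing positions: . . ^ . . ^ . . ^ . ^ . ^ ^ . = 6 differences

6


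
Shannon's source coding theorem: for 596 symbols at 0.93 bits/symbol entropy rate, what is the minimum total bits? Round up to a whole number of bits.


Minimum bits >= n * H = 596 * 0.93 = 554.28, rounded up to a whole number of bits = 555

555 bits


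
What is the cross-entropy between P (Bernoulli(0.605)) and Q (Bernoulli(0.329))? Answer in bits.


H(P,Q) = -p*log2(q) - (1-p)*log2(1-q). -0.605*log2(0.329) = 0.970324; -0.395*log2(0.671) = 0.227368. H(P,Q) = 0.970324 + 0.227368 = 1.1977

1.1977 bits


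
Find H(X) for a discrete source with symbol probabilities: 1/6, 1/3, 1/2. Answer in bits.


H = -sum(p_i * log2(p_i)). Terms: -(1/6)*log2(1/6) = 0.430827; -(1/3)*log2(1/3) = 0.528321; -(1/2)*log2(1/2) = 0.500000. H = 0.430827 + 0.528321 + 0.500000 = 1.4591

1.4591 bits


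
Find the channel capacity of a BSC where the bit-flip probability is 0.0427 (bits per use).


H(p) = -p*log2(p) - (1-p)*log2(1-p) = -0.0427*log2(0.0427) - 0.9573*log2(0.9573) = 0.194269 + 0.060269 = 0.2545. C = 1 - H(p) = 1 - 0.2545 = 0.7455

0.7455 bits


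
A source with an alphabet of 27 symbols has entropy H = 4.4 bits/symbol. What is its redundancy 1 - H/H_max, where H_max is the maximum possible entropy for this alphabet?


H_max = log2(K) = log2(27) = 4.7549 bits/symbol. Redundancy = 1 - H/H_max = 1 - 4.4/4.7549 = 1 - 0.9254 = 0.0746

0.0746


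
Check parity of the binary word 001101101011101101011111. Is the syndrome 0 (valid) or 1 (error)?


Syndrome = XOR of all bits = 0 XOR 0 XOR 1 XOR 1 XOR 0 XOR 1 XOR 1 XOR 0 XOR 1 XOR 0 XOR 1 XOR 1 XOR 1 XOR 0 XOR 1 XOR 1 XOR 0 XOR 1 XOR 0 XOR 1 XOR 1 XOR 1 XOR 1 XOR 1 = 0

0


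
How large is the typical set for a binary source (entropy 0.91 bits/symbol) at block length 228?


log2|A_typical| = nH = 228 * 0.91 = 207.48, so |A_typical| ~ 2^207.48 = 2.869e+62

2.869e+62


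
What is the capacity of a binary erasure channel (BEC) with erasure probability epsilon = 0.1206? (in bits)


C = 1 - epsilon = 1 - 0.1206 = 0.8794

0.8794 bits


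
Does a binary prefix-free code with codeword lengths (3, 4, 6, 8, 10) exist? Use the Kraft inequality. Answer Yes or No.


Kraft sum = sum(2^(-l_i)) = 0.208, need <= 1. Result: satisfied (a binary prefix-free code with these lengths exists)

Yes


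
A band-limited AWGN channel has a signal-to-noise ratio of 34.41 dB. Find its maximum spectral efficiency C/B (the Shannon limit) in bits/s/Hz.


SNR_linear = 10^(34.41/10) = 2760.5779; C/B = log2(1 + SNR_linear) = log2(1 + 2760.5779) = 11.4313

11.4313 bits/s/Hz


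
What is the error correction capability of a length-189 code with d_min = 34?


Correction capability = floor((d-1)/2) = floor((34-1)/2) = 16

16 errors


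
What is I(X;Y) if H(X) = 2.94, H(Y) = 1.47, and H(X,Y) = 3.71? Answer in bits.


I(X;Y) = H(X) + H(Y) - H(X,Y) = 2.94 + 1.47 - 3.71 = 0.7

0.7 bits


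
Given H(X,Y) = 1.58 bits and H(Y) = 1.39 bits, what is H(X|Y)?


H(X|Y) = H(X,Y) - H(Y) = 1.58 - 1.39 = 0.19

0.19 bits


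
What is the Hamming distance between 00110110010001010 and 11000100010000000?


Count differing positions: ^ ^ ^ ^ . . ^ . . . . . . ^ . ^ . = 7 differences

7


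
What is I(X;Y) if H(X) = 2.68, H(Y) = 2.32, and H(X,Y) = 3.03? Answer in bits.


I(X;Y) = H(X) + H(Y) - H(X,Y) = 2.68 + 2.32 - 3.03 = 1.97

1.97 bits


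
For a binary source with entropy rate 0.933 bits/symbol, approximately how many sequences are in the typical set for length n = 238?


log2|A_typical| = nH = 238 * 0.933 = 222.054, so |A_typical| ~ 2^222.054 = 6.997e+66

6.997e+66


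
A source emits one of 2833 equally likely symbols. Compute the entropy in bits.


H = log2(n) = log2(2833) = 11.4681

11.4681 bits


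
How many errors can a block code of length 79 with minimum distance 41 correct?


Correction capability = floor((d-1)/2) = floor((41-1)/2) = 20

20 errors


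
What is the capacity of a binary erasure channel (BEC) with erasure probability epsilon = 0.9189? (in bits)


C = 1 - epsilon = 1 - 0.9189 = 0.0811

0.0811 bits


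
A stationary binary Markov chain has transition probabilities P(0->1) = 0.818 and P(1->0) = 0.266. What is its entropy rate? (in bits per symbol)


Stationary distribution: pi_0 = p10/(p01+p10) = 0.2454, pi_1 = 0.7546. Entropy rate H' = pi_0*H(p01) + pi_1*H(p10) = 0.2454*0.6844 + 0.7546*0.8357 = 0.7986

0.7986 bits/symbol


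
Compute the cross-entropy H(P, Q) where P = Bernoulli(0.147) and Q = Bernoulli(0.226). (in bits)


H(P,Q) = -p*log2(q) - (1-p)*log2(1-q). -0.147*log2(0.226) = 0.315404; -0.853*log2(0.774) = 0.315264. H(P,Q) = 0.315404 + 0.315264 = 0.6307

0.6307 bits


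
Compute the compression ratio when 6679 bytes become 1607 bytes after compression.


Ratio = original / compressed = 6679 / 1607 = 4.1562

4.1562


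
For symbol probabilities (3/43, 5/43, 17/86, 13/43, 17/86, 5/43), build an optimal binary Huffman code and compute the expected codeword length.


Huffman construction (repeatedly merge the two least-probable nodes; each merge adds 1 bit to every symbol beneath it): 3/43 + 5/43 = 8/43; 5/43 + 8/43 = 13/43; 17/86 + 17/86 = 17/43; 13/43 + 13/43 = 26/43; 17/43 + 26/43 = 1. Resulting codeword lengths (in the order the probabilities were given): (4, 4, 2, 2, 2, 3). L_avg = sum(p_i * l_i) = 3/43*4 + 5/43*4 + 17/86*2 + 13/43*2 + 17/86*2 + 5/43*3 = 107/43 = 2.4884

2.4884 bits


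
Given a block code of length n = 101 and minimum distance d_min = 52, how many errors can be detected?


Detection capability = d_min - 1 = 52 - 1 = 51

51 errors


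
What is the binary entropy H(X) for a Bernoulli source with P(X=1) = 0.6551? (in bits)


H = -p*log2(p) - (1-p)*log2(1-p). -0.6551*log2(0.6551) = 0.399751; -0.3449*log2(0.3449) = 0.529680. H = 0.399751 + 0.529680 = 0.9294

0.9294 bits


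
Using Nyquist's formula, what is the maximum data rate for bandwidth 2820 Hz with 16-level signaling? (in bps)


Rate = 2 * B * log2(M) = 2 * 2820 * 4.0 = 22560.0

22560.0 bps


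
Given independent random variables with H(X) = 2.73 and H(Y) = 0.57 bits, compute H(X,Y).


For independent variables, H(X,Y) = H(X) + H(Y) = 2.73 + 0.57 = 3.3

3.3 bits


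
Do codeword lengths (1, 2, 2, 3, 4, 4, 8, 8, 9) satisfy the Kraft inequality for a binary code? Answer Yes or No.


Kraft sum = sum(2^(-l_i)) = 1.2598, need <= 1. Result: violated (a binary prefix-free code with these lengths cannot exist)

No


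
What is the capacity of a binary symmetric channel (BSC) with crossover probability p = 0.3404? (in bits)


H(p) = -p*log2(p) - (1-p)*log2(1-p) = -0.3404*log2(0.3404) - 0.6596*log2(0.6596) = 0.529219 + 0.395982 = 0.9252. C = 1 - H(p) = 1 - 0.9252 = 0.0748

0.0748 bits


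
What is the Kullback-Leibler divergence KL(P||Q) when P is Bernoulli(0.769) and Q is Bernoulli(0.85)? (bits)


KL = p*log2(p/q) + (1-p)*log2((1-p)/(1-q)) = 0.769*log2(0.769/0.85) + 0.231*log2(0.231/0.15) = 0.0328

0.0328 bits


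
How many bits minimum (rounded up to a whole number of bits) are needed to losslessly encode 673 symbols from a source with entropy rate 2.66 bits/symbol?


Minimum bits >= n * H = 673 * 2.66 = 1790.18, rounded up to a whole number of bits = 1791

1791 bits


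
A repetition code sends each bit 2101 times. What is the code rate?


Rate = k/n = 1/2101

1/2101


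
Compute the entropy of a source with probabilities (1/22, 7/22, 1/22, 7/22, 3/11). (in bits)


H = -sum(p_i * log2(p_i)). Terms: -(1/22)*log2(1/22) = 0.202701; -(7/22)*log2(7/22) = 0.525661; -(1/22)*log2(1/22) = 0.202701; -(7/22)*log2(7/22) = 0.525661; -(3/11)*log2(3/11) = 0.511219. H = 0.202701 + 0.525661 + 0.202701 + 0.525661 + 0.511219 = 1.9679

1.9679 bits


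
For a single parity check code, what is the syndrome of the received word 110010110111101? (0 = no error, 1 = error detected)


Syndrome = XOR of all bits = 1 XOR 1 XOR 0 XOR 0 XOR 1 XOR 0 XOR 1 XOR 1 XOR 0 XOR 1 XOR 1 XOR 1 XOR 1 XOR 0 XOR 1 = 0

0


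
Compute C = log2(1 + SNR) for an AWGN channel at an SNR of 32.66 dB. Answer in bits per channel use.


SNR_linear = 10^(32.66/10) = 1845.0154; C = log2(1 + SNR_linear) = log2(1 + 1845.0154) = 10.8502

10.8502 bits/channel use


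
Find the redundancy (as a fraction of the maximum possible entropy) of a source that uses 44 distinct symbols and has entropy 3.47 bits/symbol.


H_max = log2(K) = log2(44) = 5.4594 bits/symbol. Redundancy = 1 - H/H_max = 1 - 3.47/5.4594 = 1 - 0.6356 = 0.3644

0.3644


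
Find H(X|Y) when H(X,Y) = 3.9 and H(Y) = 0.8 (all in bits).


H(X|Y) = H(X,Y) - H(Y) = 3.9 - 0.8 = 3.1

3.1 bits


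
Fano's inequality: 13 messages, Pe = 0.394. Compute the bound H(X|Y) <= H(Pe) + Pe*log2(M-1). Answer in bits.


H(Pe) = -Pe*log2(Pe) - (1-Pe)*log2(1-Pe) = -0.394*log2(0.394) - 0.606*log2(0.606) = 0.529431 + 0.437902 = 0.9673. Pe*log2(M-1) = 0.394*log2(12) = 1.412475. Bound = H(Pe) + Pe*log2(M-1) = 0.529431 + 0.437902 + 1.412475 = 2.3798

2.3798 bits


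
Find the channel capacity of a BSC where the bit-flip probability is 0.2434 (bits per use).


H(p) = -p*log2(p) - (1-p)*log2(1-p) = -0.2434*log2(0.2434) - 0.7566*log2(0.7566) = 0.496195 + 0.304454 = 0.8006. C = 1 - H(p) = 1 - 0.8006 = 0.1994

0.1994 bits


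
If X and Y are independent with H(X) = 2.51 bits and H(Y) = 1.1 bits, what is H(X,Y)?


For independent variables, H(X,Y) = H(X) + H(Y) = 2.51 + 1.1 = 3.61

3.61 bits


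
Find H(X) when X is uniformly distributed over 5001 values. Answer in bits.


H = log2(n) = log2(5001) = 12.288

12.288 bits


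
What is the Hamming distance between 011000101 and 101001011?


Count differing positions: ^ ^ . . . ^ ^ ^ . = 5 differences

5


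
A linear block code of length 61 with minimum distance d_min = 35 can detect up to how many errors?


Detection capability = d_min - 1 = 35 - 1 = 34

34 errors


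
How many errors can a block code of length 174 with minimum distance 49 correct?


Correction capability = floor((d-1)/2) = floor((49-1)/2) = 24

24 errors


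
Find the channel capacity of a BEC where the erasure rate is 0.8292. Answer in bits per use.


C = 1 - epsilon = 1 - 0.8292 = 0.1708

0.1708 bits


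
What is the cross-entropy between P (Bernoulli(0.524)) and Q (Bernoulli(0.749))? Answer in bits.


H(P,Q) = -p*log2(q) - (1-p)*log2(1-q). -0.524*log2(0.749) = 0.218488; -0.476*log2(0.251) = 0.949259. H(P,Q) = 0.218488 + 0.949259 = 1.1677

1.1677 bits


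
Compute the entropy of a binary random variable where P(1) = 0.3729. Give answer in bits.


H = -p*log2(p) - (1-p)*log2(1-p). -0.3729*log2(0.3729) = 0.530689; -0.6271*log2(0.6271) = 0.422184. H = 0.530689 + 0.422184 = 0.9529

0.9529 bits


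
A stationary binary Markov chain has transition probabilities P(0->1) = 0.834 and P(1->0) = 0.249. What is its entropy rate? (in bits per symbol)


Stationary distribution: pi_0 = p10/(p01+p10) = 0.2299, pi_1 = 0.7701. Entropy rate H' = pi_0*H(p01) + pi_1*H(p10) = 0.2299*0.6485 + 0.7701*0.8097 = 0.7726

0.7726 bits/symbol


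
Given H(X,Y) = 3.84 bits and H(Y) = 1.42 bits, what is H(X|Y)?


H(X|Y) = H(X,Y) - H(Y) = 3.84 - 1.42 = 2.42

2.42 bits


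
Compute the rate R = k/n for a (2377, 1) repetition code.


Rate = k/n = 1/2377

1/2377


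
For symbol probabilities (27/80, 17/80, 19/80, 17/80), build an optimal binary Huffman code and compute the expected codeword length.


Huffman construction (repeatedly merge the two least-probable nodes; each merge adds 1 bit to every symbol beneath it): 17/80 + 17/80 = 17/40; 19/80 + 27/80 = 23/40; 17/40 + 23/40 = 1. Resulting codeword lengths (in the order the probabilities were given): (2, 2, 2, 2). L_avg = sum(p_i * l_i) = 27/80*2 + 17/80*2 + 19/80*2 + 17/80*2 = 2

2.0 bits


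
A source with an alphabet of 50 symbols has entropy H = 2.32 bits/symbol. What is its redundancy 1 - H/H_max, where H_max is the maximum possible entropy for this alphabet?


H_max = log2(K) = log2(50) = 5.6439 bits/symbol. Redundancy = 1 - H/H_max = 1 - 2.32/5.6439 = 1 - 0.4111 = 0.5889

0.5889


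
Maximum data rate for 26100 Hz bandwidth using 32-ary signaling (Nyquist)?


Rate = 2 * B * log2(M) = 2 * 26100 * 5.0 = 261000.0

261000.0 bps


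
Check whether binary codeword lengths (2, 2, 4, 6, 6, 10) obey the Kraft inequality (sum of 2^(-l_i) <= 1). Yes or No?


Kraft sum = sum(2^(-l_i)) = 0.5947, need <= 1. Result: satisfied (a binary prefix-free code with these lengths exists)

Yes


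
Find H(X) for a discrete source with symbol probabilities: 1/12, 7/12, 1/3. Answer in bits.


H = -sum(p_i * log2(p_i)). Terms: -(1/12)*log2(1/12) = 0.298747; -(7/12)*log2(7/12) = 0.453604; -(1/3)*log2(1/3) = 0.528321. H = 0.298747 + 0.453604 + 0.528321 = 1.2807

1.2807 bits


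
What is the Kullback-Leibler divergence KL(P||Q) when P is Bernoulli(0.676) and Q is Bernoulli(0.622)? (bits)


KL = p*log2(p/q) + (1-p)*log2((1-p)/(1-q)) = 0.676*log2(0.676/0.622) + 0.324*log2(0.324/0.378) = 0.0091

0.0091 bits


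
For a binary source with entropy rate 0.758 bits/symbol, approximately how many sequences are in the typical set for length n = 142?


log2|A_typical| = nH = 142 * 0.758 = 107.636, so |A_typical| ~ 2^107.636 = 2.522e+32

2.522e+32


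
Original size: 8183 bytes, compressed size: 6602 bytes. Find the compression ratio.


Ratio = original / compressed = 8183 / 6602 = 1.2395

1.2395


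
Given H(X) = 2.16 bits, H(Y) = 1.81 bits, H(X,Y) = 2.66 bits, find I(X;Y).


I(X;Y) = H(X) + H(Y) - H(X,Y) = 2.16 + 1.81 - 2.66 = 1.31

1.31 bits


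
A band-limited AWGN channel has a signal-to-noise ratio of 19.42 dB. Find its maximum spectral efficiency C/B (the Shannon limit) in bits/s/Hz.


SNR_linear = 10^(19.42/10) = 87.4984; C/B = log2(1 + SNR_linear) = log2(1 + 87.4984) = 6.4676

6.4676 bits/s/Hz


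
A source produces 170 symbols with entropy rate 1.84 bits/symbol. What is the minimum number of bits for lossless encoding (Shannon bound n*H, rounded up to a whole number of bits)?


Minimum bits >= n * H = 170 * 1.84 = 312.8, rounded up to a whole number of bits = 313

313 bits


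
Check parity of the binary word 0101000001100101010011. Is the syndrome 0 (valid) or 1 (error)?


Syndrome = XOR of all bits = 0 XOR 1 XOR 0 XOR 1 XOR 0 XOR 0 XOR 0 XOR 0 XOR 0 XOR 1 XOR 1 XOR 0 XOR 0 XOR 1 XOR 0 XOR 1 XOR 0 XOR 1 XOR 0 XOR 0 XOR 1 XOR 1 = 1

1


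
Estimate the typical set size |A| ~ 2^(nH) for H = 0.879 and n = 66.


log2|A_typical| = nH = 66 * 0.879 = 58.014, so |A_typical| ~ 2^58.014 = 2.910e+17

2.910e+17


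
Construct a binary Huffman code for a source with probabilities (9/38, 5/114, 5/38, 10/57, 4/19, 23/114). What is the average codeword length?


Huffman construction (repeatedly merge the two least-probable nodes; each merge adds 1 bit to every symbol beneath it): 5/114 + 5/38 = 10/57; 10/57 + 10/57 = 20/57; 23/114 + 4/19 = 47/114; 9/38 + 20/57 = 67/114; 47/114 + 67/114 = 1. Resulting codeword lengths (in the order the probabilities were given): (2, 4, 4, 3, 2, 2). L_avg = sum(p_i * l_i) = 9/38*2 + 5/114*4 + 5/38*4 + 10/57*3 + 4/19*2 + 23/114*2 = 48/19 = 2.5263

2.5263 bits


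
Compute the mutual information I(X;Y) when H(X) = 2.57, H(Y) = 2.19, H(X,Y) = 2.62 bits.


I(X;Y) = H(X) + H(Y) - H(X,Y) = 2.57 + 2.19 - 2.62 = 2.14

2.14 bits


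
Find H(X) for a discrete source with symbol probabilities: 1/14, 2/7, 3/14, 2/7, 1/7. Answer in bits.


H = -sum(p_i * log2(p_i)). Terms: -(1/14)*log2(1/14) = 0.271954; -(2/7)*log2(2/7) = 0.516387; -(3/14)*log2(3/14) = 0.476227; -(2/7)*log2(2/7) = 0.516387; -(1/7)*log2(1/7) = 0.401051. H = 0.271954 + 0.516387 + 0.476227 + 0.516387 + 0.401051 = 2.182

2.182 bits


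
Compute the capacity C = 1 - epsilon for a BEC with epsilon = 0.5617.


C = 1 - epsilon = 1 - 0.5617 = 0.4383

0.4383 bits


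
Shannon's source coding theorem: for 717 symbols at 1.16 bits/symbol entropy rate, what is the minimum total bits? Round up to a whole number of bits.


Minimum bits >= n * H = 717 * 1.16 = 831.72, rounded up to a whole number of bits = 832

832 bits


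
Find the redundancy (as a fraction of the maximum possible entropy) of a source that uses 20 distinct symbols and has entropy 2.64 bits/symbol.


H_max = log2(K) = log2(20) = 4.3219 bits/symbol. Redundancy = 1 - H/H_max = 1 - 2.64/4.3219 = 1 - 0.6108 = 0.3892

0.3892


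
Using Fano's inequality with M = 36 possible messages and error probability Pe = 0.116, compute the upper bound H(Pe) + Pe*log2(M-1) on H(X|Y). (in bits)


H(Pe) = -Pe*log2(Pe) - (1-Pe)*log2(1-Pe) = -0.116*log2(0.116) - 0.884*log2(0.884) = 0.360505 + 0.157247 = 0.5178. Pe*log2(M-1) = 0.116*log2(35) = 0.594997. Bound = H(Pe) + Pe*log2(M-1) = 0.360505 + 0.157247 + 0.594997 = 1.1127

1.1127 bits


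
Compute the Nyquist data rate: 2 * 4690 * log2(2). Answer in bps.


Rate = 2 * B * log2(M) = 2 * 4690 * 1.0 = 9380.0

9380.0 bps


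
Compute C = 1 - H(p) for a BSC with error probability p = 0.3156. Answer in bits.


H(p) = -p*log2(p) - (1-p)*log2(1-p) = -0.3156*log2(0.3156) - 0.6844*log2(0.6844) = 0.525105 + 0.374427 = 0.8995. C = 1 - H(p) = 1 - 0.8995 = 0.1005

0.1005 bits


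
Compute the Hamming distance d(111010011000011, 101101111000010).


Count differing positions: . ^ . ^ ^ ^ ^ . . . . . . . ^ = 6 differences

6


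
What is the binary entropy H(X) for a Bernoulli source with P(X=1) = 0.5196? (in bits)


H = -p*log2(p) - (1-p)*log2(1-p). -0.5196*log2(0.5196) = 0.490776; -0.4804*log2(0.4804) = 0.508115. H = 0.490776 + 0.508115 = 0.9989

0.9989 bits


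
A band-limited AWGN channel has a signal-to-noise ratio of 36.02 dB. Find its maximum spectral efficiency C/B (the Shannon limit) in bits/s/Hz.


SNR_linear = 10^(36.02/10) = 3999.4475; C/B = log2(1 + SNR_linear) = log2(1 + 3999.4475) = 11.9659

11.9659 bits/s/Hz


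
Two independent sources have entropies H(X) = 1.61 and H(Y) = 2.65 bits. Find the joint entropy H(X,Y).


For independent variables, H(X,Y) = H(X) + H(Y) = 1.61 + 2.65 = 4.26

4.26 bits


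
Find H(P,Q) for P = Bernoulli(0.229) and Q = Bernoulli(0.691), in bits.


H(P,Q) = -p*log2(q) - (1-p)*log2(1-q). -0.229*log2(0.691) = 0.122113; -0.771*log2(0.309) = 1.306322. H(P,Q) = 0.122113 + 1.306322 = 1.4284

1.4284 bits


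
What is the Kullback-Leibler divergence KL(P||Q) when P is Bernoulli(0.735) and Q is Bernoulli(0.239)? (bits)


KL = p*log2(p/q) + (1-p)*log2((1-p)/(1-q)) = 0.735*log2(0.735/0.239) + 0.265*log2(0.265/0.761) = 0.7879

0.7879 bits


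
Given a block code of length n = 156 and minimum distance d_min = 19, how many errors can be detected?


Detection capability = d_min - 1 = 19 - 1 = 18

18 errors


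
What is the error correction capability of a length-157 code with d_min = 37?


Correction capability = floor((d-1)/2) = floor((37-1)/2) = 18

18 errors
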